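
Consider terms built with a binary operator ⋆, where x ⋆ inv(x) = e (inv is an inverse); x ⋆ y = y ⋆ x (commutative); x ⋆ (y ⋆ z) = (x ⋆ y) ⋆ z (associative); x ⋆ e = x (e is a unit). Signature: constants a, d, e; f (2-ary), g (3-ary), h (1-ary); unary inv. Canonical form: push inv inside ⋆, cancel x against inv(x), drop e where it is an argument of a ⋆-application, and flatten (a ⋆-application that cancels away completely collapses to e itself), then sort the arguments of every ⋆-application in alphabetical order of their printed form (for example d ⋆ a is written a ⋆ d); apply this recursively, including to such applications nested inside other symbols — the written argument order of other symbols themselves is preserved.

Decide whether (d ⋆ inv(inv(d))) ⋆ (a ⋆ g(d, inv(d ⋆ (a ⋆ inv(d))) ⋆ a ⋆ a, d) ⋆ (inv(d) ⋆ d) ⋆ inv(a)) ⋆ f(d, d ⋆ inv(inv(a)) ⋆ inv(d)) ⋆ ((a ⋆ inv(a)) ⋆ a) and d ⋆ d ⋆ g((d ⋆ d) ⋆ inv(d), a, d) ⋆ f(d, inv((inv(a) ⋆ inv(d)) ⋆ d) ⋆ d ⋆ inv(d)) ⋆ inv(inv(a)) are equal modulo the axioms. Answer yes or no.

Left:  (d ⋆ inv(inv(d))) ⋆ (a ⋆ g(d, inv(d ⋆ (a ⋆ inv(d))) ⋆ a ⋆ a, d) ⋆ (inv(d) ⋆ d) ⋆ inv(a)) ⋆ f(d, d ⋆ inv(inv(a)) ⋆ inv(d)) ⋆ ((a ⋆ inv(a)) ⋆ a)
  Push inv inside:  distribute inv over ⋆ and collapse double inv
  Collect terms:  d ⋆ d ⋆ a ⋆ g(d, a, d) ⋆ f(d, a)
  Sort arguments:  a ⋆ d ⋆ d ⋆ f(d, a) ⋆ g(d, a, d)
Right:  d ⋆ d ⋆ g((d ⋆ d) ⋆ inv(d), a, d) ⋆ f(d, inv((inv(a) ⋆ inv(d)) ⋆ d) ⋆ d ⋆ inv(d)) ⋆ inv(inv(a))
  Push inv inside:  distribute inv over ⋆ and collapse double inv
  Collect terms:  d ⋆ d ⋆ g(d, a, d) ⋆ f(d, a) ⋆ a
  Sort:  a ⋆ d ⋆ d ⋆ f(d, a) ⋆ g(d, a, d)

Answer: yes — both canonical forms are a ⋆ d ⋆ d ⋆ f(d, a) ⋆ g(d, a, d)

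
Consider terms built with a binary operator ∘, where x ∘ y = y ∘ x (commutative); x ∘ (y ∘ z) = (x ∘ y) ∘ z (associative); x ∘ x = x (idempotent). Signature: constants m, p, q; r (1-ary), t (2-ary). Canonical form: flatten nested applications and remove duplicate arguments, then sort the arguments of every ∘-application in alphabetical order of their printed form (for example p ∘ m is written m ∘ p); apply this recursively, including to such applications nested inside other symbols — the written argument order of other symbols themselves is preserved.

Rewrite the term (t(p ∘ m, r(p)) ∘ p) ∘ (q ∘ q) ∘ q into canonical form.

Flatten:  t(p ∘ m, r(p)) ∘ p ∘ q ∘ q ∘ q
Simplify inside:  t(p ∘ m, r(p))  →  t(m ∘ p, r(p))
Drop duplicates:  drop duplicate q, q
Sort arguments:  p ∘ q ∘ t(m ∘ p, r(p))

Answer: p ∘ q ∘ t(m ∘ p, r(p))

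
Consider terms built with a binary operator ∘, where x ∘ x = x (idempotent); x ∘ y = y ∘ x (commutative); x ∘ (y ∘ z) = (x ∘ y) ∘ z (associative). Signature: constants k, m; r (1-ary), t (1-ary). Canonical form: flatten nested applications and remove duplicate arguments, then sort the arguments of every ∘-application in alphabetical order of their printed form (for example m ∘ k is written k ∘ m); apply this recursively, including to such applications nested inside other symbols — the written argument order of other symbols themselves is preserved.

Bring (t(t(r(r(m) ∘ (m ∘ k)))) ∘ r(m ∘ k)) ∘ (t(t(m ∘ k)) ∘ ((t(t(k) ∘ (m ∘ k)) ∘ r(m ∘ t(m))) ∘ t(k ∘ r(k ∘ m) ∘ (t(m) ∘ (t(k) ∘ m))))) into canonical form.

Answer: r(k ∘ m) ∘ r(m ∘ t(m)) ∘ t(k ∘ m ∘ r(k ∘ m) ∘ t(k) ∘ t(m)) ∘ t(k ∘ m ∘ t(k)) ∘ t(t(k ∘ m)) ∘ t(t(r(k ∘ m ∘ r(m))))

Derivation:
Flatten:  t(t(r(r(m) ∘ (m ∘ k)))) ∘ r(m ∘ k) ∘ t(t(m ∘ k)) ∘ t(t(k) ∘ (m ∘ k)) ∘ r(m ∘ t(m)) ∘ t(k ∘ r(k ∘ m) ∘ (t(m) ∘ (t(k) ∘ m)))
Canonicalize subterm:  t(t(r(r(m) ∘ (m ∘ k))))  →  t(t(r(k ∘ m ∘ r(m))))
Simplify inside:  r(m ∘ k)  →  r(k ∘ m)
Simplify inside:  t(t(m ∘ k))  →  t(t(k ∘ m))
Sort arguments:  r(k ∘ m) ∘ r(m ∘ t(m)) ∘ t(k ∘ m ∘ r(k ∘ m) ∘ t(k) ∘ t(m)) ∘ t(k ∘ m ∘ t(k)) ∘ t(t(k ∘ m)) ∘ t(t(r(k ∘ m ∘ r(m))))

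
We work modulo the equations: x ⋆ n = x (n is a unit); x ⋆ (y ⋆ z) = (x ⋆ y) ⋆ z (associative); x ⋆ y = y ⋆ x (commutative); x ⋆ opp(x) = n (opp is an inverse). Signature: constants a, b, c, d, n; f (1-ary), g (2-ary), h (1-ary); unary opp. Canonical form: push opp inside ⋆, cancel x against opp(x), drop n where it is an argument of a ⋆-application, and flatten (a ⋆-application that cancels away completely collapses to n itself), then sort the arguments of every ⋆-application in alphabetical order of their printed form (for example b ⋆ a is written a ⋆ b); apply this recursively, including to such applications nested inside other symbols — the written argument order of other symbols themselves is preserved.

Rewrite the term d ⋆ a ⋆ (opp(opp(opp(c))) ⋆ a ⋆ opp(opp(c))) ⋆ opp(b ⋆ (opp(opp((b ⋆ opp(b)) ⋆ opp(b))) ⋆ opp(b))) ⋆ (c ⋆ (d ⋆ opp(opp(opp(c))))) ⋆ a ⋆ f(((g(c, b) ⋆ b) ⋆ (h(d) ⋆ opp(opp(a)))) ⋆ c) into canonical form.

Push opp inside:  distribute opp over ⋆ and collapse double opp
Cancel inverse pairs:  c cancels
Collect:  d ⋆ d ⋆ a ⋆ a ⋆ a ⋆ b ⋆ f(a ⋆ b ⋆ c ⋆ g(c, b) ⋆ h(d))
Order the arguments:  a ⋆ a ⋆ a ⋆ b ⋆ d ⋆ d ⋆ f(a ⋆ b ⋆ c ⋆ g(c, b) ⋆ h(d))

Answer: a ⋆ a ⋆ a ⋆ b ⋆ d ⋆ d ⋆ f(a ⋆ b ⋆ c ⋆ g(c, b) ⋆ h(d))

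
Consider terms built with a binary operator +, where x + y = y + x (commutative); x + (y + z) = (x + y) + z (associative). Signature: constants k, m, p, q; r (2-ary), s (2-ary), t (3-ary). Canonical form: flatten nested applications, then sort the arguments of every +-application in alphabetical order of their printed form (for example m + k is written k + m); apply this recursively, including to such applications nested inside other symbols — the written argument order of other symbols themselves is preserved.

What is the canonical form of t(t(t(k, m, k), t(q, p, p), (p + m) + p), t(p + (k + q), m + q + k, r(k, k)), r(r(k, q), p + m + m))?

Focus inside:  p + (k + q)
Un-nest:  p + k + q
Sort arguments:  k + p + q
Rebuild:  t(t(t(k, m, k), t(q, p, p), m + p + p), t(k + p + q, k + m + q, r(k, k)), r(r(k, q), m + m + p))

Answer: t(t(t(k, m, k), t(q, p, p), m + p + p), t(k + p + q, k + m + q, r(k, k)), r(r(k, q), m + m + p))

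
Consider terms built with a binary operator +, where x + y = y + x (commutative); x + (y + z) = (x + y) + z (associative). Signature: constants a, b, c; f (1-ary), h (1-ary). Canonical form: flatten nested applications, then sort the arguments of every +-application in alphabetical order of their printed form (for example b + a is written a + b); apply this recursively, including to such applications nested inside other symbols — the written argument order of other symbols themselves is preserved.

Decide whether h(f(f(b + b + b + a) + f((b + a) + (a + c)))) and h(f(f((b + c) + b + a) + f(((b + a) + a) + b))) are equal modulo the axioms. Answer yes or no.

Left:  h(f(f(b + b + b + a) + f((b + a) + (a + c))))
  Work inside:  f(b + b + b + a) + f((b + a) + (a + c))
  Canonicalize subterm:  f(b + b + b + a)  →  f(a + b + b + b)
  Canonicalize subterm:  f((b + a) + (a + c))  →  f(a + a + b + c)
  Order the arguments:  f(a + a + b + c) + f(a + b + b + b)
  Reassemble:  h(f(f(a + a + b + c) + f(a + b + b + b)))
Right:  h(f(f((b + c) + b + a) + f(((b + a) + a) + b)))
  Focus inside:  f((b + c) + b + a) + f(((b + a) + a) + b)
  Canonicalize subterm:  f((b + c) + b + a)  →  f(a + b + b + c)
  Canonicalize subterm:  f(((b + a) + a) + b)  →  f(a + a + b + b)
  Sort:  f(a + a + b + b) + f(a + b + b + c)
  Reassemble:  h(f(f(a + a + b + b) + f(a + b + b + c)))

Answer: no — h(f(f(a + a + b + c) + f(a + b + b + b))) vs h(f(f(a + a + b + b) + f(a + b + b + c)))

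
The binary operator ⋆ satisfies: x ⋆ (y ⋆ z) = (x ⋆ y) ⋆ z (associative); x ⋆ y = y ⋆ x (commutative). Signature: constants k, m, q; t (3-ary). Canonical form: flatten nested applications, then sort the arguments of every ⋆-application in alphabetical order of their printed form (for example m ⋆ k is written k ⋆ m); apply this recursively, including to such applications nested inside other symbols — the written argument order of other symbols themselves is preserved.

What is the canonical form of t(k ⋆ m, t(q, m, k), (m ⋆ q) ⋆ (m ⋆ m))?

Focus inside:  (m ⋆ q) ⋆ (m ⋆ m)
Merge nested applications:  m ⋆ q ⋆ m ⋆ m
Order the arguments:  m ⋆ m ⋆ m ⋆ q
Rebuild:  t(k ⋆ m, t(q, m, k), m ⋆ m ⋆ m ⋆ q)

Answer: t(k ⋆ m, t(q, m, k), m ⋆ m ⋆ m ⋆ q)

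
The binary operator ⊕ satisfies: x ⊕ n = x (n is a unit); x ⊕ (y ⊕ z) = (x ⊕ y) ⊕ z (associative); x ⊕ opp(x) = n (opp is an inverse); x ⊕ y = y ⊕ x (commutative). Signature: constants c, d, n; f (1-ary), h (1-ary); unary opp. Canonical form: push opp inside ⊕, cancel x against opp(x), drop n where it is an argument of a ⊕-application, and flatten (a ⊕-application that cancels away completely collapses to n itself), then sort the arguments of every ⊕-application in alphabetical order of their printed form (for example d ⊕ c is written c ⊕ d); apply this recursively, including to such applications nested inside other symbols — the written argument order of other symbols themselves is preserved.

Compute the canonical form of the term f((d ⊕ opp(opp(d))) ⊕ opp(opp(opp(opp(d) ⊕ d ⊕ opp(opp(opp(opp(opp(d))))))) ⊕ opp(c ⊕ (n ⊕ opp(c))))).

Answer: f(d ⊕ d ⊕ d)

Derivation:
Focus inside:  (d ⊕ opp(opp(d))) ⊕ opp(opp(opp(opp(d) ⊕ d ⊕ opp(opp(opp(opp(opp(d))))))) ⊕ opp(c ⊕ (n ⊕ opp(c))))
Push opp inside:  distribute opp over ⊕ and collapse double opp
Inverses cancel:  c cancels
Collect terms:  d ⊕ d ⊕ d
Put back:  f(d ⊕ d ⊕ d)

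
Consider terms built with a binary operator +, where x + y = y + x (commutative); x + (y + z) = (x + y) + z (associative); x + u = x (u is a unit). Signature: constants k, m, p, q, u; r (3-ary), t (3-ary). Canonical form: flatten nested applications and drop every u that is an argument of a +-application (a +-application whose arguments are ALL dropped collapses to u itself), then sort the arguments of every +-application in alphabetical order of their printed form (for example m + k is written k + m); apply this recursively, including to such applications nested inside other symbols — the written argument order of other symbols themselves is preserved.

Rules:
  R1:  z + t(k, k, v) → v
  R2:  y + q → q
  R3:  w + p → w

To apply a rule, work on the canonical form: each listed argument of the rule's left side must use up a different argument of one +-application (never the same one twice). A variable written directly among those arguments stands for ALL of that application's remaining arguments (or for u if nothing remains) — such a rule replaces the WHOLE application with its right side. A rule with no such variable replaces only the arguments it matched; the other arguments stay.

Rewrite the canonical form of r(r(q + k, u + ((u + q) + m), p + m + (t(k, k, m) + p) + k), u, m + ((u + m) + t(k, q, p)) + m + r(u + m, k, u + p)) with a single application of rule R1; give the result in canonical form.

Answer: r(r(k + q, m + q, m), u, m + m + m + r(m, k, p) + t(k, q, p))

Derivation:
Canonical form:  r(r(k + q, m + q, k + m + p + p + t(k, k, m)), u, m + m + m + r(m, k, p) + t(k, q, p))
Apply R1:  consuming t(k, k, m);  v := m, z := k + m + p + p
The variable takes the whole remainder — replace the entire application.
New term:  r(r(k + q, m + q, m), u, m + m + m + r(m, k, p) + t(k, q, p))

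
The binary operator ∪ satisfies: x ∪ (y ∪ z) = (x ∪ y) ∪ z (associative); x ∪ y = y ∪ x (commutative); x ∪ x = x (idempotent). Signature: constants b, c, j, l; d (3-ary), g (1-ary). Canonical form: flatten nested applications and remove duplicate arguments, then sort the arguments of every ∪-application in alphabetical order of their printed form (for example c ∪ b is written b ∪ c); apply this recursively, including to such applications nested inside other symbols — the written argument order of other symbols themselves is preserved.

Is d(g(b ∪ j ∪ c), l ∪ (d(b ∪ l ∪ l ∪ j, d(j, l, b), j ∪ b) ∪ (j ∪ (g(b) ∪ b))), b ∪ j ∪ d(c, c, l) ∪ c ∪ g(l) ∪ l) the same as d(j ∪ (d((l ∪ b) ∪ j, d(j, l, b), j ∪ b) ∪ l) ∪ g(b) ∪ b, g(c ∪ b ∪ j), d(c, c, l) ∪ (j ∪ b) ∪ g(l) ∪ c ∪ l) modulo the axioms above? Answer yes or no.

Answer: no — d(g(b ∪ c ∪ j), b ∪ d(b ∪ j ∪ l, d(j, l, b), b ∪ j) ∪ g(b) ∪ j ∪ l, b ∪ c ∪ d(c, c, l) ∪ g(l) ∪ j ∪ l) vs d(b ∪ d(b ∪ j ∪ l, d(j, l, b), b ∪ j) ∪ g(b) ∪ j ∪ l, g(b ∪ c ∪ j), b ∪ c ∪ d(c, c, l) ∪ g(l) ∪ j ∪ l)

Derivation:
Left:  d(g(b ∪ j ∪ c), l ∪ (d(b ∪ l ∪ l ∪ j, d(j, l, b), j ∪ b) ∪ (j ∪ (g(b) ∪ b))), b ∪ j ∪ d(c, c, l) ∪ c ∪ g(l) ∪ l)
  Descend into:  l ∪ (d(b ∪ l ∪ l ∪ j, d(j, l, b), j ∪ b) ∪ (j ∪ (g(b) ∪ b)))
  Merge nested applications:  l ∪ d(b ∪ l ∪ l ∪ j, d(j, l, b), j ∪ b) ∪ j ∪ g(b) ∪ b
  Simplify inside:  d(b ∪ l ∪ l ∪ j, d(j, l, b), j ∪ b)  →  d(b ∪ j ∪ l, d(j, l, b), b ∪ j)
  Sort:  b ∪ d(b ∪ j ∪ l, d(j, l, b), b ∪ j) ∪ g(b) ∪ j ∪ l
  Reassemble:  d(g(b ∪ c ∪ j), b ∪ d(b ∪ j ∪ l, d(j, l, b), b ∪ j) ∪ g(b) ∪ j ∪ l, b ∪ c ∪ d(c, c, l) ∪ g(l) ∪ j ∪ l)
Right:  d(j ∪ (d((l ∪ b) ∪ j, d(j, l, b), j ∪ b) ∪ l) ∪ g(b) ∪ b, g(c ∪ b ∪ j), d(c, c, l) ∪ (j ∪ b) ∪ g(l) ∪ c ∪ l)
  Focus inside:  j ∪ (d((l ∪ b) ∪ j, d(j, l, b), j ∪ b) ∪ l) ∪ g(b) ∪ b
  Flatten:  j ∪ d((l ∪ b) ∪ j, d(j, l, b), j ∪ b) ∪ l ∪ g(b) ∪ b
  Inside:  d((l ∪ b) ∪ j, d(j, l, b), j ∪ b)  →  d(b ∪ j ∪ l, d(j, l, b), b ∪ j)
  Order the arguments:  b ∪ d(b ∪ j ∪ l, d(j, l, b), b ∪ j) ∪ g(b) ∪ j ∪ l
  Put back:  d(b ∪ d(b ∪ j ∪ l, d(j, l, b), b ∪ j) ∪ g(b) ∪ j ∪ l, g(b ∪ c ∪ j), b ∪ c ∪ d(c, c, l) ∪ g(l) ∪ j ∪ l)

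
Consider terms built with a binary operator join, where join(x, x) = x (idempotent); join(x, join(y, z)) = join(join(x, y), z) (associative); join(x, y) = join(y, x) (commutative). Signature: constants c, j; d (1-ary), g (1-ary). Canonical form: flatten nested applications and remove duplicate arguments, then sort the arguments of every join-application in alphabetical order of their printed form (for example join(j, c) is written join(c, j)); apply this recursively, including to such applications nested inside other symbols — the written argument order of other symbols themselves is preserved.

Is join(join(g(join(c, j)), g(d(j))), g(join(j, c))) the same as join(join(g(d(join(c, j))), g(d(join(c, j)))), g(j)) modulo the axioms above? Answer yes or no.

Left:  join(join(g(join(c, j)), g(d(j))), g(join(j, c)))
  Un-nest:  join(g(join(c, j)), g(d(j)), g(join(j, c)))
  Inside:  g(join(j, c))  →  g(join(c, j))
  Deduplicate:  drop duplicate g(join(c, j))
  Sort arguments:  join(g(d(j)), g(join(c, j)))
Right:  join(join(g(d(join(c, j))), g(d(join(c, j)))), g(j))
  Un-nest:  join(g(d(join(c, j))), g(d(join(c, j))), g(j))
  Idempotence:  drop duplicate g(d(join(c, j)))
  Sort:  join(g(d(join(c, j))), g(j))

Answer: no — join(g(d(j)), g(join(c, j))) vs join(g(d(join(c, j))), g(j))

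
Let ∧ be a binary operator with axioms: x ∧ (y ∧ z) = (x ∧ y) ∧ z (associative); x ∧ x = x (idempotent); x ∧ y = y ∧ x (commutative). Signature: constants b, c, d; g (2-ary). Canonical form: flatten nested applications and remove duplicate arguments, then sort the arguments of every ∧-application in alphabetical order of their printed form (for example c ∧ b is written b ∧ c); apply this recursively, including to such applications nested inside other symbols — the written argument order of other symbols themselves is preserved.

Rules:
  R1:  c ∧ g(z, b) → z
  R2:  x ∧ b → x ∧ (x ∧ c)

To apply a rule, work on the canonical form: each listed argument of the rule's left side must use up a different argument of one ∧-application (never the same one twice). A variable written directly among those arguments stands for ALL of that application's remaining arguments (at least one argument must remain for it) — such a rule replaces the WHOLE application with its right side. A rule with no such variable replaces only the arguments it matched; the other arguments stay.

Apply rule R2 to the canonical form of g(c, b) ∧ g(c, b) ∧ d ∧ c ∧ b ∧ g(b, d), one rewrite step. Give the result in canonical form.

Canonical form:  b ∧ c ∧ d ∧ g(b, d) ∧ g(c, b)
R2 matches:  uses b;  x := c ∧ d ∧ g(b, d) ∧ g(c, b)
The extension variable absorbs all remaining arguments, so the whole application is rewritten.
New term:  c ∧ d ∧ g(b, d) ∧ g(c, b)

Answer: c ∧ d ∧ g(b, d) ∧ g(c, b)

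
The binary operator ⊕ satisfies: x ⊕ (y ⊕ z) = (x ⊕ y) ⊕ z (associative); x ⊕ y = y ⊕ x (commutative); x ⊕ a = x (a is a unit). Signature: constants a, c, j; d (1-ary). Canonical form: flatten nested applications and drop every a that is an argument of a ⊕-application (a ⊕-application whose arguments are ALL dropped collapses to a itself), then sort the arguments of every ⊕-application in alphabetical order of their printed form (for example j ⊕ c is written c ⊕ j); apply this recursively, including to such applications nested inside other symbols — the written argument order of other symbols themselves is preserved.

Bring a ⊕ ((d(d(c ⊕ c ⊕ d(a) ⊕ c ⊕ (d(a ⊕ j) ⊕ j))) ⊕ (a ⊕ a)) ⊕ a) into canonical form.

Flatten:  a ⊕ d(d(c ⊕ c ⊕ d(a) ⊕ c ⊕ (d(a ⊕ j) ⊕ j))) ⊕ a ⊕ a ⊕ a
Inside:  d(d(c ⊕ c ⊕ d(a) ⊕ c ⊕ (d(a ⊕ j) ⊕ j)))  →  d(d(c ⊕ c ⊕ c ⊕ d(a) ⊕ d(j) ⊕ j))
Drop the unit:  drop a (×4)
Sort:  d(d(c ⊕ c ⊕ c ⊕ d(a) ⊕ d(j) ⊕ j))

Answer: d(d(c ⊕ c ⊕ c ⊕ d(a) ⊕ d(j) ⊕ j))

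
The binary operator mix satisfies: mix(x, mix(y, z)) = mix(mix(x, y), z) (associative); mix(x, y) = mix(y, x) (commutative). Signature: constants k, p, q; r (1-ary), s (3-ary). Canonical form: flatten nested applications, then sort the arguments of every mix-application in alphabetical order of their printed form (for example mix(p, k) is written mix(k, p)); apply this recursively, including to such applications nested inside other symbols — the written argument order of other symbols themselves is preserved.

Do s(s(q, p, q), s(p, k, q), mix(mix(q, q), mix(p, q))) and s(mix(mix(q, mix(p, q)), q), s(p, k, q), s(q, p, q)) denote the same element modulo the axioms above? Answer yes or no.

Left:  s(s(q, p, q), s(p, k, q), mix(mix(q, q), mix(p, q)))
  Descend into:  mix(mix(q, q), mix(p, q))
  Merge nested applications:  mix(q, q, p, q)
  Order the arguments:  mix(p, q, q, q)
  Rebuild:  s(s(q, p, q), s(p, k, q), mix(p, q, q, q))
Right:  s(mix(mix(q, mix(p, q)), q), s(p, k, q), s(q, p, q))
  Focus inside:  mix(mix(q, mix(p, q)), q)
  Merge nested applications:  mix(q, p, q, q)
  Order the arguments:  mix(p, q, q, q)
  Put back:  s(mix(p, q, q, q), s(p, k, q), s(q, p, q))

Answer: no — s(s(q, p, q), s(p, k, q), mix(p, q, q, q)) vs s(mix(p, q, q, q), s(p, k, q), s(q, p, q))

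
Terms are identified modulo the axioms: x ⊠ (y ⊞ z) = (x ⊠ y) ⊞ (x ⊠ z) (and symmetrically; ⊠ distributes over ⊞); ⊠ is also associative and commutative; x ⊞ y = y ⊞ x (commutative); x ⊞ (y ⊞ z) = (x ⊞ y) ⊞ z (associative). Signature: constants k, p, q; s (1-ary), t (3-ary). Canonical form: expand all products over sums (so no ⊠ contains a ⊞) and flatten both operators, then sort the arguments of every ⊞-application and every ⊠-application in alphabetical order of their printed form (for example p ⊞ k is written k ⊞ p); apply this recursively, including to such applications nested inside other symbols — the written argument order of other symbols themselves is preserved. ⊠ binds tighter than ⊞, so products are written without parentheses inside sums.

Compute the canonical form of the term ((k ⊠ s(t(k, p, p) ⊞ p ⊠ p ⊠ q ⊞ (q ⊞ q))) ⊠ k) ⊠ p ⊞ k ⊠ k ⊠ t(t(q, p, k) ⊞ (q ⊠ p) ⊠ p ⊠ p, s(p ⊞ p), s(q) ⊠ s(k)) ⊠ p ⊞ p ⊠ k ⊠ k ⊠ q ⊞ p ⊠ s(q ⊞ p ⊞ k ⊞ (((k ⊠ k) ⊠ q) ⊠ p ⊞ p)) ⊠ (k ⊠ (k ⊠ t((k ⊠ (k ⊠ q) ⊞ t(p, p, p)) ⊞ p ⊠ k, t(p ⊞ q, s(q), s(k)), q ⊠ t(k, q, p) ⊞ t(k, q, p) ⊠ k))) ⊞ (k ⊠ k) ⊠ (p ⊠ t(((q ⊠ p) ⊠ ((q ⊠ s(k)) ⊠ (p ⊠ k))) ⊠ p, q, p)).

Flatten:  k ⊠ k ⊠ p ⊠ s(p ⊠ p ⊠ q ⊞ q ⊞ q ⊞ t(k, p, p)) ⊞ k ⊠ k ⊠ p ⊠ t(p ⊠ p ⊠ p ⊠ q ⊞ t(q, p, k), s(p ⊞ p), s(k) ⊠ s(q)) ⊞ k ⊠ k ⊠ p ⊠ q ⊞ k ⊠ k ⊠ p ⊠ s(k ⊞ k ⊠ k ⊠ p ⊠ q ⊞ p ⊞ p ⊞ q) ⊠ t(k ⊠ k ⊠ q ⊞ k ⊠ p ⊞ t(p, p, p), t(p ⊞ q, s(q), s(k)), k ⊠ t(k, q, p) ⊞ q ⊠ t(k, q, p)) ⊞ k ⊠ k ⊠ p ⊠ t(k ⊠ p ⊠ p ⊠ p ⊠ q ⊠ q ⊠ s(k), q, p)
Sort:  k ⊠ k ⊠ p ⊠ q ⊞ k ⊠ k ⊠ p ⊠ s(k ⊞ k ⊠ k ⊠ p ⊠ q ⊞ p ⊞ p ⊞ q) ⊠ t(k ⊠ k ⊠ q ⊞ k ⊠ p ⊞ t(p, p, p), t(p ⊞ q, s(q), s(k)), k ⊠ t(k, q, p) ⊞ q ⊠ t(k, q, p)) ⊞ k ⊠ k ⊠ p ⊠ s(p ⊠ p ⊠ q ⊞ q ⊞ q ⊞ t(k, p, p)) ⊞ k ⊠ k ⊠ p ⊠ t(k ⊠ p ⊠ p ⊠ p ⊠ q ⊠ q ⊠ s(k), q, p) ⊞ k ⊠ k ⊠ p ⊠ t(p ⊠ p ⊠ p ⊠ q ⊞ t(q, p, k), s(p ⊞ p), s(k) ⊠ s(q))

Answer: k ⊠ k ⊠ p ⊠ q ⊞ k ⊠ k ⊠ p ⊠ s(k ⊞ k ⊠ k ⊠ p ⊠ q ⊞ p ⊞ p ⊞ q) ⊠ t(k ⊠ k ⊠ q ⊞ k ⊠ p ⊞ t(p, p, p), t(p ⊞ q, s(q), s(k)), k ⊠ t(k, q, p) ⊞ q ⊠ t(k, q, p)) ⊞ k ⊠ k ⊠ p ⊠ s(p ⊠ p ⊠ q ⊞ q ⊞ q ⊞ t(k, p, p)) ⊞ k ⊠ k ⊠ p ⊠ t(k ⊠ p ⊠ p ⊠ p ⊠ q ⊠ q ⊠ s(k), q, p) ⊞ k ⊠ k ⊠ p ⊠ t(p ⊠ p ⊠ p ⊠ q ⊞ t(q, p, k), s(p ⊞ p), s(k) ⊠ s(q))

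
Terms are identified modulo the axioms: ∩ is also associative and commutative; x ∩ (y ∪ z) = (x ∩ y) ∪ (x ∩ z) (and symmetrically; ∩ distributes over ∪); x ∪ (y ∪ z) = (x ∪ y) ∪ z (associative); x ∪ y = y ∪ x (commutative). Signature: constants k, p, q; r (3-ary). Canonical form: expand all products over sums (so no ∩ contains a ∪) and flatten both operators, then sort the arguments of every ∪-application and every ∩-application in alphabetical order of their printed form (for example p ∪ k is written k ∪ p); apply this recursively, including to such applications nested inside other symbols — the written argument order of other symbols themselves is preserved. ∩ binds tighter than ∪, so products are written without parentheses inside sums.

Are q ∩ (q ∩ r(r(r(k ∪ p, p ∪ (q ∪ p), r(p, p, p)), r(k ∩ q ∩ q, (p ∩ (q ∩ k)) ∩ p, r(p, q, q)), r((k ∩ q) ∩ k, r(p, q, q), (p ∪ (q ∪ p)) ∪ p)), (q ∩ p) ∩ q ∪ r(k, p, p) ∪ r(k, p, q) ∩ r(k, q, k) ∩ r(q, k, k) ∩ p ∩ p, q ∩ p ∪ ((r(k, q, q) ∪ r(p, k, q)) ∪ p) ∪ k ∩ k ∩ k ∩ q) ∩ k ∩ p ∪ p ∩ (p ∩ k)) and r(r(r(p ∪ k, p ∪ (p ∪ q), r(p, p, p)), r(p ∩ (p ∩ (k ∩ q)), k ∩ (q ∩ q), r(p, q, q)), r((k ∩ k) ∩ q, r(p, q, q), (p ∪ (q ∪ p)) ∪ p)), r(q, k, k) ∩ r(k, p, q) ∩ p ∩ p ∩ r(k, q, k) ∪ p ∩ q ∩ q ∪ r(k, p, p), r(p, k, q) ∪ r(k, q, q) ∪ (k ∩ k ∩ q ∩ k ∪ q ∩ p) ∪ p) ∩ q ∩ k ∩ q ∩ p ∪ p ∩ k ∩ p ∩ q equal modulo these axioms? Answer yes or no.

Answer: no — k ∩ p ∩ p ∩ q ∪ k ∩ p ∩ q ∩ q ∩ r(r(r(k ∪ p, p ∪ p ∪ q, r(p, p, p)), r(k ∩ q ∩ q, k ∩ p ∩ p ∩ q, r(p, q, q)), r(k ∩ k ∩ q, r(p, q, q), p ∪ p ∪ p ∪ q)), p ∩ p ∩ r(k, p, q) ∩ r(k, q, k) ∩ r(q, k, k) ∪ p ∩ q ∩ q ∪ r(k, p, p), k ∩ k ∩ k ∩ q ∪ p ∪ p ∩ q ∪ r(k, q, q) ∪ r(p, k, q)) vs k ∩ p ∩ p ∩ q ∪ k ∩ p ∩ q ∩ q ∩ r(r(r(k ∪ p, p ∪ p ∪ q, r(p, p, p)), r(k ∩ p ∩ p ∩ q, k ∩ q ∩ q, r(p, q, q)), r(k ∩ k ∩ q, r(p, q, q), p ∪ p ∪ p ∪ q)), p ∩ p ∩ r(k, p, q) ∩ r(k, q, k) ∩ r(q, k, k) ∪ p ∩ q ∩ q ∪ r(k, p, p), k ∩ k ∩ k ∩ q ∪ p ∪ p ∩ q ∪ r(k, q, q) ∪ r(p, k, q))

Derivation:
Left:  q ∩ (q ∩ r(r(r(k ∪ p, p ∪ (q ∪ p), r(p, p, p)), r(k ∩ q ∩ q, (p ∩ (q ∩ k)) ∩ p, r(p, q, q)), r((k ∩ q) ∩ k, r(p, q, q), (p ∪ (q ∪ p)) ∪ p)), (q ∩ p) ∩ q ∪ r(k, p, p) ∪ r(k, p, q) ∩ r(k, q, k) ∩ r(q, k, k) ∩ p ∩ p, q ∩ p ∪ ((r(k, q, q) ∪ r(p, k, q)) ∪ p) ∪ k ∩ k ∩ k ∩ q) ∩ k ∩ p ∪ p ∩ (p ∩ k))
  Expand products over sums:  k ∩ p ∩ q ∩ q ∩ r(r(r(k ∪ p, p ∪ p ∪ q, r(p, p, p)), r(k ∩ q ∩ q, k ∩ p ∩ p ∩ q, r(p, q, q)), r(k ∩ k ∩ q, r(p, q, q), p ∪ p ∪ p ∪ q)), p ∩ p ∩ r(k, p, q) ∩ r(k, q, k) ∩ r(q, k, k) ∪ p ∩ q ∩ q ∪ r(k, p, p), k ∩ k ∩ k ∩ q ∪ p ∪ p ∩ q ∪ r(k, q, q) ∪ r(p, k, q)) ∪ k ∩ p ∩ p ∩ q
  Sort:  k ∩ p ∩ p ∩ q ∪ k ∩ p ∩ q ∩ q ∩ r(r(r(k ∪ p, p ∪ p ∪ q, r(p, p, p)), r(k ∩ q ∩ q, k ∩ p ∩ p ∩ q, r(p, q, q)), r(k ∩ k ∩ q, r(p, q, q), p ∪ p ∪ p ∪ q)), p ∩ p ∩ r(k, p, q) ∩ r(k, q, k) ∩ r(q, k, k) ∪ p ∩ q ∩ q ∪ r(k, p, p), k ∩ k ∩ k ∩ q ∪ p ∪ p ∩ q ∪ r(k, q, q) ∪ r(p, k, q))
Right:  r(r(r(p ∪ k, p ∪ (p ∪ q), r(p, p, p)), r(p ∩ (p ∩ (k ∩ q)), k ∩ (q ∩ q), r(p, q, q)), r((k ∩ k) ∩ q, r(p, q, q), (p ∪ (q ∪ p)) ∪ p)), r(q, k, k) ∩ r(k, p, q) ∩ p ∩ p ∩ r(k, q, k) ∪ p ∩ q ∩ q ∪ r(k, p, p), r(p, k, q) ∪ r(k, q, q) ∪ (k ∩ k ∩ q ∩ k ∪ q ∩ p) ∪ p) ∩ q ∩ k ∩ q ∩ p ∪ p ∩ k ∩ p ∩ q
  Un-nest:  k ∩ p ∩ q ∩ q ∩ r(r(r(k ∪ p, p ∪ p ∪ q, r(p, p, p)), r(k ∩ p ∩ p ∩ q, k ∩ q ∩ q, r(p, q, q)), r(k ∩ k ∩ q, r(p, q, q), p ∪ p ∪ p ∪ q)), p ∩ p ∩ r(k, p, q) ∩ r(k, q, k) ∩ r(q, k, k) ∪ p ∩ q ∩ q ∪ r(k, p, p), k ∩ k ∩ k ∩ q ∪ p ∪ p ∩ q ∪ r(k, q, q) ∪ r(p, k, q)) ∪ k ∩ p ∩ p ∩ q
  Sort arguments:  k ∩ p ∩ p ∩ q ∪ k ∩ p ∩ q ∩ q ∩ r(r(r(k ∪ p, p ∪ p ∪ q, r(p, p, p)), r(k ∩ p ∩ p ∩ q, k ∩ q ∩ q, r(p, q, q)), r(k ∩ k ∩ q, r(p, q, q), p ∪ p ∪ p ∪ q)), p ∩ p ∩ r(k, p, q) ∩ r(k, q, k) ∩ r(q, k, k) ∪ p ∩ q ∩ q ∪ r(k, p, p), k ∩ k ∩ k ∩ q ∪ p ∪ p ∩ q ∪ r(k, q, q) ∪ r(p, k, q))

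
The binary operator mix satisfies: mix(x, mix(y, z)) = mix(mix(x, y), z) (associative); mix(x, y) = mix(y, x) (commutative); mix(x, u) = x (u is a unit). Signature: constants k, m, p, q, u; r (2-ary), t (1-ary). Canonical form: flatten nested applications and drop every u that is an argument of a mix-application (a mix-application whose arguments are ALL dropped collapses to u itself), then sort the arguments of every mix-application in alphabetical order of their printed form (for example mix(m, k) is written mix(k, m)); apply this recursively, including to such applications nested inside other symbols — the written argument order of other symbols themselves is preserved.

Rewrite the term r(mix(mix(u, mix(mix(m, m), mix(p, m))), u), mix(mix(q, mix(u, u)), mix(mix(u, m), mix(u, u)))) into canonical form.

Descend into:  mix(mix(q, mix(u, u)), mix(mix(u, m), mix(u, u)))
Flatten:  mix(q, u, u, u, m, u, u)
Units out:  drop u (×5)
Sort:  mix(m, q)
Reassemble:  r(mix(m, m, m, p), mix(m, q))

Answer: r(mix(m, m, m, p), mix(m, q))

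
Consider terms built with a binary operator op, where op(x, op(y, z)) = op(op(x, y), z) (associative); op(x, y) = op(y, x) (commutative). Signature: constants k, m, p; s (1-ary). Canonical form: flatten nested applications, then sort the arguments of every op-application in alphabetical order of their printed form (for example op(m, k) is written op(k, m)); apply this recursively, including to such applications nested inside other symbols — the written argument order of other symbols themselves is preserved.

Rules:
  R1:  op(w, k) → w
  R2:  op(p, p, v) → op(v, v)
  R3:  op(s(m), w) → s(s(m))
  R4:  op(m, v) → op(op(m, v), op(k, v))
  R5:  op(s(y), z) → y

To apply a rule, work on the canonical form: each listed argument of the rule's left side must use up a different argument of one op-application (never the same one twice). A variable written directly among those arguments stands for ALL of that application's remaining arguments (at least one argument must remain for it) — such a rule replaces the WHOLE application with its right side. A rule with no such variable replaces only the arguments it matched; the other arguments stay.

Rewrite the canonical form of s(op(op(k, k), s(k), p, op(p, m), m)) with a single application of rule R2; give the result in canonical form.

Answer: s(op(k, k, k, k, m, m, m, m, s(k), s(k)))

Derivation:
Canonical form:  s(op(k, k, m, m, p, p, s(k)))
R2 matches:  uses p, p;  v := op(k, k, m, m, s(k))
The extension variable absorbs all remaining arguments, so the whole application is rewritten.
Giving:  s(op(k, k, k, k, m, m, m, m, s(k), s(k)))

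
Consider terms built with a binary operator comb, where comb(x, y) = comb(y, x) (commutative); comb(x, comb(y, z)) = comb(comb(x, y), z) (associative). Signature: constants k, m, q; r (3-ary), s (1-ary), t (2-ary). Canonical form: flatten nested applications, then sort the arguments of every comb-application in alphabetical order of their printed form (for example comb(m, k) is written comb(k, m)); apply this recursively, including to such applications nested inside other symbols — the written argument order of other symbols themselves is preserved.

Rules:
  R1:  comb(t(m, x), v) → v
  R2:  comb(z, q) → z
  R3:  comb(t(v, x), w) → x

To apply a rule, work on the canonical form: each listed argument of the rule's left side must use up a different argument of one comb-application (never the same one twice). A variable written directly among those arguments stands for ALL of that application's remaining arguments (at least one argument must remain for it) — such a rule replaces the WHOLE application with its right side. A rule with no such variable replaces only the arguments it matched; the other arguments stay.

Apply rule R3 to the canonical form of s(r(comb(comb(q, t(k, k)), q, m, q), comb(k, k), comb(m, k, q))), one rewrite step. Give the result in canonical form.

Answer: s(r(k, comb(k, k), comb(k, m, q)))

Derivation:
Canonical form:  s(r(comb(m, q, q, q, t(k, k)), comb(k, k), comb(k, m, q)))
R3 matches:  uses t(k, k);  v := k, w := comb(m, q, q, q), x := k
The extension variable absorbs all remaining arguments, so the whole application is rewritten.
Giving:  s(r(k, comb(k, k), comb(k, m, q)))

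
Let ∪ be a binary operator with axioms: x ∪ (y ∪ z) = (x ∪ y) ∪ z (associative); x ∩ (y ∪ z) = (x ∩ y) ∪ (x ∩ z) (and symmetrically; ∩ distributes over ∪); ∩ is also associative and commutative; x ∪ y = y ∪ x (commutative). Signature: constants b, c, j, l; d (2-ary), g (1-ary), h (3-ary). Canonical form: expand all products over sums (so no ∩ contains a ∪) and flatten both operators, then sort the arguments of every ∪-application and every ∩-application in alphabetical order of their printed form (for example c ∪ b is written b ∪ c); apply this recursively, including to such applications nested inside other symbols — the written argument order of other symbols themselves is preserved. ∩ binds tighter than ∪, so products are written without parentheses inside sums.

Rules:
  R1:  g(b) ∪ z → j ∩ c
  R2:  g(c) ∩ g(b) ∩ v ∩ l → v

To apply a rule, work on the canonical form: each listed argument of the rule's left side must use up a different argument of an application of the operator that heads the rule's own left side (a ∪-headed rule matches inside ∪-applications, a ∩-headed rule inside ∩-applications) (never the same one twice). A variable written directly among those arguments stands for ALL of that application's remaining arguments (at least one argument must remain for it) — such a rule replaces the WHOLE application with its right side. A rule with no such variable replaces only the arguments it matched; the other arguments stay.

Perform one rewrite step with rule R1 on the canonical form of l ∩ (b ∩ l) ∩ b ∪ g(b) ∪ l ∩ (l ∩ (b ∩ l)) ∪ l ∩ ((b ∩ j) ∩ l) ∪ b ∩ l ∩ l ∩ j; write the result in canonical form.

Answer: c ∩ j

Derivation:
Canonical form:  b ∩ b ∩ l ∩ l ∪ b ∩ j ∩ l ∩ l ∪ b ∩ j ∩ l ∩ l ∪ b ∩ l ∩ l ∩ l ∪ g(b)
R1 matches:  uses g(b);  z := b ∩ b ∩ l ∩ l ∪ b ∩ j ∩ l ∩ l ∪ b ∩ j ∩ l ∩ l ∪ b ∩ l ∩ l ∩ l
The extension variable absorbs all remaining arguments, so the whole application is rewritten.
New term:  c ∩ j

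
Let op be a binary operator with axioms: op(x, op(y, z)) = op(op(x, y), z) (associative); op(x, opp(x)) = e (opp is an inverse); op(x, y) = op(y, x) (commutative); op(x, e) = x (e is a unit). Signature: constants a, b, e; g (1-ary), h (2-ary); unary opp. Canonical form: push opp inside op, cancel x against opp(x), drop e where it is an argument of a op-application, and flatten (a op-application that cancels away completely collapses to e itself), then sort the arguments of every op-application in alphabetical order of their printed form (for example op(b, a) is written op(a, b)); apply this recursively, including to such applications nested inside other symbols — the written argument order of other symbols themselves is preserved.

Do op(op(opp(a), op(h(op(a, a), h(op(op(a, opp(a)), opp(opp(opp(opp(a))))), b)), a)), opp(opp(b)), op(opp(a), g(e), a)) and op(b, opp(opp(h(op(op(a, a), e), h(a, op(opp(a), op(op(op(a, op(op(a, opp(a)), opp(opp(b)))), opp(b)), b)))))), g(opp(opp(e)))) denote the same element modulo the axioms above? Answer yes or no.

Left:  op(op(opp(a), op(h(op(a, a), h(op(op(a, opp(a)), opp(opp(opp(opp(a))))), b)), a)), opp(opp(b)), op(opp(a), g(e), a))
  Push opp inside:  distribute opp over op and collapse double opp
  Cancel inverse pairs:  a cancels
  Combine occurrences:  op(h(op(a, a), h(a, b)), b, g(e))
  Sort arguments:  op(b, g(e), h(op(a, a), h(a, b)))
Right:  op(b, opp(opp(h(op(op(a, a), e), h(a, op(opp(a), op(op(op(a, op(op(a, opp(a)), opp(opp(b)))), opp(b)), b)))))), g(opp(opp(e))))
  Push opp inside:  distribute opp over op and collapse double opp
  Collect terms:  op(b, h(op(a, a), h(a, b)), g(e))
  Sort arguments:  op(b, g(e), h(op(a, a), h(a, b)))

Answer: yes — both canonical forms are op(b, g(e), h(op(a, a), h(a, b)))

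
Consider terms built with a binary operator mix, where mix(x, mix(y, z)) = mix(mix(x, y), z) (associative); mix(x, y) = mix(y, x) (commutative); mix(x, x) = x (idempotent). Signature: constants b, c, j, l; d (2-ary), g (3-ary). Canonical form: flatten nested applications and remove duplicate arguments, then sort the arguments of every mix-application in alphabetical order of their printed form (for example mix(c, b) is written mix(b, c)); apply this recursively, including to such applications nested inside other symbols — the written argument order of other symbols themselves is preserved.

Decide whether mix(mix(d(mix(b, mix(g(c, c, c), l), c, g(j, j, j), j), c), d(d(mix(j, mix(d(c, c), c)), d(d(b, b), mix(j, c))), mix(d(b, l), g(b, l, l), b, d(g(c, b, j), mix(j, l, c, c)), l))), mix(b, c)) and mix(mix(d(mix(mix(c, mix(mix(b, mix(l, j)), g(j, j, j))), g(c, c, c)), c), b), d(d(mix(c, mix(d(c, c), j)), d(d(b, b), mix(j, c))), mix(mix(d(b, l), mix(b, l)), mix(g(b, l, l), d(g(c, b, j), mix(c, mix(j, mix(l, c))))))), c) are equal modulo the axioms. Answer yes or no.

Left:  mix(mix(d(mix(b, mix(g(c, c, c), l), c, g(j, j, j), j), c), d(d(mix(j, mix(d(c, c), c)), d(d(b, b), mix(j, c))), mix(d(b, l), g(b, l, l), b, d(g(c, b, j), mix(j, l, c, c)), l))), mix(b, c))
  Merge nested applications:  mix(d(mix(b, mix(g(c, c, c), l), c, g(j, j, j), j), c), d(d(mix(j, mix(d(c, c), c)), d(d(b, b), mix(j, c))), mix(d(b, l), g(b, l, l), b, d(g(c, b, j), mix(j, l, c, c)), l)), b, c)
  Canonicalize subterm:  d(mix(b, mix(g(c, c, c), l), c, g(j, j, j), j), c)  →  d(mix(b, c, g(c, c, c), g(j, j, j), j, l), c)
  Simplify inside:  d(d(mix(j, mix(d(c, c), c)), d(d(b, b), mix(j, c))), mix(d(b, l), g(b, l, l), b, d(g(c, b, j), mix(j, l, c, c)), l))  →  d(d(mix(c, d(c, c), j), d(d(b, b), mix(c, j))), mix(b, d(b, l), d(g(c, b, j), mix(c, j, l)), g(b, l, l), l))
  Sort:  mix(b, c, d(d(mix(c, d(c, c), j), d(d(b, b), mix(c, j))), mix(b, d(b, l), d(g(c, b, j), mix(c, j, l)), g(b, l, l), l)), d(mix(b, c, g(c, c, c), g(j, j, j), j, l), c))
Right:  mix(mix(d(mix(mix(c, mix(mix(b, mix(l, j)), g(j, j, j))), g(c, c, c)), c), b), d(d(mix(c, mix(d(c, c), j)), d(d(b, b), mix(j, c))), mix(mix(d(b, l), mix(b, l)), mix(g(b, l, l), d(g(c, b, j), mix(c, mix(j, mix(l, c))))))), c)
  Merge nested applications:  mix(d(mix(mix(c, mix(mix(b, mix(l, j)), g(j, j, j))), g(c, c, c)), c), b, d(d(mix(c, mix(d(c, c), j)), d(d(b, b), mix(j, c))), mix(mix(d(b, l), mix(b, l)), mix(g(b, l, l), d(g(c, b, j), mix(c, mix(j, mix(l, c))))))), c)
  Simplify inside:  d(mix(mix(c, mix(mix(b, mix(l, j)), g(j, j, j))), g(c, c, c)), c)  →  d(mix(b, c, g(c, c, c), g(j, j, j), j, l), c)
  Inside:  d(d(mix(c, mix(d(c, c), j)), d(d(b, b), mix(j, c))), mix(mix(d(b, l), mix(b, l)), mix(g(b, l, l), d(g(c, b, j), mix(c, mix(j, mix(l, c)))))))  →  d(d(mix(c, d(c, c), j), d(d(b, b), mix(c, j))), mix(b, d(b, l), d(g(c, b, j), mix(c, j, l)), g(b, l, l), l))
  Order the arguments:  mix(b, c, d(d(mix(c, d(c, c), j), d(d(b, b), mix(c, j))), mix(b, d(b, l), d(g(c, b, j), mix(c, j, l)), g(b, l, l), l)), d(mix(b, c, g(c, c, c), g(j, j, j), j, l), c))

Answer: yes — both canonical forms are mix(b, c, d(d(mix(c, d(c, c), j), d(d(b, b), mix(c, j))), mix(b, d(b, l), d(g(c, b, j), mix(c, j, l)), g(b, l, l), l)), d(mix(b, c, g(c, c, c), g(j, j, j), j, l), c))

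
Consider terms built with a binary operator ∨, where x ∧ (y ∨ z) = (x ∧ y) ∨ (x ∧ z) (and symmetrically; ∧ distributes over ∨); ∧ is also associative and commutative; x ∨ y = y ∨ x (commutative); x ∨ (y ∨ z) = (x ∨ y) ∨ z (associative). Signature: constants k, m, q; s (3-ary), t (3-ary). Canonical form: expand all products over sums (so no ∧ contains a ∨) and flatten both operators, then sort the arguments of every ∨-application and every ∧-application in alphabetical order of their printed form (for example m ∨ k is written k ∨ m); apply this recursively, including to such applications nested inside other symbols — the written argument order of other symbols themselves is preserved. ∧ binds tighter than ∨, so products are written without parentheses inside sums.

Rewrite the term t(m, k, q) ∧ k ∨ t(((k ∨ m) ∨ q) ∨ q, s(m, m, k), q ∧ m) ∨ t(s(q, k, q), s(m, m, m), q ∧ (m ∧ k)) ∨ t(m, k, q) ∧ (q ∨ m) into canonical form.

Distribute:  k ∧ t(m, k, q) ∨ t(k ∨ m ∨ q ∨ q, s(m, m, k), m ∧ q) ∨ t(s(q, k, q), s(m, m, m), k ∧ m ∧ q) ∨ q ∧ t(m, k, q) ∨ m ∧ t(m, k, q)
Sort arguments:  k ∧ t(m, k, q) ∨ m ∧ t(m, k, q) ∨ q ∧ t(m, k, q) ∨ t(k ∨ m ∨ q ∨ q, s(m, m, k), m ∧ q) ∨ t(s(q, k, q), s(m, m, m), k ∧ m ∧ q)

Answer: k ∧ t(m, k, q) ∨ m ∧ t(m, k, q) ∨ q ∧ t(m, k, q) ∨ t(k ∨ m ∨ q ∨ q, s(m, m, k), m ∧ q) ∨ t(s(q, k, q), s(m, m, m), k ∧ m ∧ q)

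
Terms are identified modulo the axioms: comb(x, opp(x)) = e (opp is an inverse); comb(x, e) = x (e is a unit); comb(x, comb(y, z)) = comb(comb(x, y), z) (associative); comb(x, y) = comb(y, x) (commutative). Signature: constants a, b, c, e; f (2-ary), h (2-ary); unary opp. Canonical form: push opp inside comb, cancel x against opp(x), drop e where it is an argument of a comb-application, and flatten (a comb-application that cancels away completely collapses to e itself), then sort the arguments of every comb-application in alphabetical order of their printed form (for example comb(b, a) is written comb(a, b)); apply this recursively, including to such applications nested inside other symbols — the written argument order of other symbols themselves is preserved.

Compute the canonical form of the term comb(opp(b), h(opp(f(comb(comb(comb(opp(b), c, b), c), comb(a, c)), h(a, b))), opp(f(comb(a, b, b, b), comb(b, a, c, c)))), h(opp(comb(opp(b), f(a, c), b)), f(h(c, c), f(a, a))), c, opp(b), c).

Answer: comb(c, c, h(opp(f(a, c)), f(h(c, c), f(a, a))), h(opp(f(comb(a, c, c, c), h(a, b))), opp(f(comb(a, b, b, b), comb(a, b, c, c)))), opp(b), opp(b))

Derivation:
Push opp inside:  distribute opp over comb and collapse double opp
Collect:  comb(opp(b), opp(b), h(opp(f(comb(a, c, c, c), h(a, b))), opp(f(comb(a, b, b, b), comb(a, b, c, c)))), h(opp(f(a, c)), f(h(c, c), f(a, a))), c, c)
Sort:  comb(c, c, h(opp(f(a, c)), f(h(c, c), f(a, a))), h(opp(f(comb(a, c, c, c), h(a, b))), opp(f(comb(a, b, b, b), comb(a, b, c, c)))), opp(b), opp(b))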